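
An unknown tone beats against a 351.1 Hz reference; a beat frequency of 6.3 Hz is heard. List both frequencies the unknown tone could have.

|f − 351.1| = 6.3, so f = 351.1 ± 6.3.

344.8 Hz or 357.4 Hz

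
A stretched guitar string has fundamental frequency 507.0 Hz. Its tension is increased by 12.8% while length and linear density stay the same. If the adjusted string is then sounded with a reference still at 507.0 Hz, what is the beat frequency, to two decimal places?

For a string, f ∝ √T, so the new frequency is 507.0·√1.128 = 538.4712 Hz.
f_beat = |538.4712 − 507.0| = 31.47 Hz.

31.47 Hz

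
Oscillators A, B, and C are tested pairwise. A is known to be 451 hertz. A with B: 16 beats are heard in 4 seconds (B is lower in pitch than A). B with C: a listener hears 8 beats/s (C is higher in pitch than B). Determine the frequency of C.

A–B: Beat frequency = 16/4 = 4 Hz.
B is below A, so f_B = 451 − 4 = 447 Hz.
C is above B, so f_C = 447 + 8 = 455 Hz.

455 Hz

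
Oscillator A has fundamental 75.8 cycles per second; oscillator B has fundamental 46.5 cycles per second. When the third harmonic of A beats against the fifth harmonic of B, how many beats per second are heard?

Third harmonic of the first: 3·75.8 = 227.4 Hz.
Fifth harmonic of the second: 5·46.5 = 232.5 Hz.
f_beat = |227.4 − 232.5| = 5.1 Hz.

5.1 Hz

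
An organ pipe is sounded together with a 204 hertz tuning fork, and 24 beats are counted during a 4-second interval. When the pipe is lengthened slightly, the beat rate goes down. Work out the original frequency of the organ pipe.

Beat frequency = 24/4 = 6 Hz.
|f − 204| = 6, so the organ pipe was at either 198 Hz or 210 Hz.
A longer pipe has a lower fundamental; the adjustment lowers the organ pipe's frequency.
The beat rate fell, so the adjustment moved the organ pipe toward 204 Hz — it must have started above the reference.

210 Hz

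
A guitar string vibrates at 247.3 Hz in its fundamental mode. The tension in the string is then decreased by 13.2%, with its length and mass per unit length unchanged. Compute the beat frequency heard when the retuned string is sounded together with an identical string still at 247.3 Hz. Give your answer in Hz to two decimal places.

16.90 Hz

For a string, f ∝ √T, so the new frequency is 247.3·√0.868 = 230.4008 Hz.
f_beat = |230.4008 − 247.3| = 16.90 Hz.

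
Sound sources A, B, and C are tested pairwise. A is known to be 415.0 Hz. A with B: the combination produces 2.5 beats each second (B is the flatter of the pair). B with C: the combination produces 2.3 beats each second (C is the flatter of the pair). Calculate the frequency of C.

B is below A, so f_B = 415.0 − 2.5 = 412.5 Hz.
C is below B, so f_C = 412.5 − 2.3 = 410.2 Hz.

410.2 Hz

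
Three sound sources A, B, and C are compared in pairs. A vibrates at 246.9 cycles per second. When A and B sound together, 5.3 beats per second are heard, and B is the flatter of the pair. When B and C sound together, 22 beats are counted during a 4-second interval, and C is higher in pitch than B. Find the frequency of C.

247.1 Hz

B is below A, so f_B = 246.9 − 5.3 = 241.6 Hz.
B–C: Beat frequency = 22/4 = 5.5 Hz.
C is above B, so f_C = 241.6 + 5.5 = 247.1 Hz.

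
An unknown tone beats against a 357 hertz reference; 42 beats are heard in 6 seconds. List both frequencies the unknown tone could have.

Beat frequency = 42/6 = 7 Hz.
|f − 357| = 7, so f = 357 ± 7.

350 Hz or 364 Hz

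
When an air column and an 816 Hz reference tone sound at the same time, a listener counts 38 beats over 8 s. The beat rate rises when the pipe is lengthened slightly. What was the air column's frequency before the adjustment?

811.25 Hz

Beat frequency = 38/8 = 4.75 Hz.
|f − 816| = 4.75, so the air column was at either 811.25 Hz or 820.75 Hz.
A longer pipe has a lower fundamental; the adjustment lowers the air column's frequency.
The beat rate rose, so the adjustment moved the air column further from 816 Hz — it was already below the reference.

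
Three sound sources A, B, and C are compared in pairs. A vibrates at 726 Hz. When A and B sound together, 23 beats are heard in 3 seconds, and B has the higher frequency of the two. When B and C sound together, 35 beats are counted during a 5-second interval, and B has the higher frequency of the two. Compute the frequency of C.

726.6667 Hz

A–B: Beat frequency = 23/3 = 7.6667 Hz.
B is above A, so f_B = 726 + 7.6667 = 733.6667 Hz.
B–C: Beat frequency = 35/5 = 7 Hz.
C is below B, so f_C = 733.6667 − 7 = 726.6667 Hz.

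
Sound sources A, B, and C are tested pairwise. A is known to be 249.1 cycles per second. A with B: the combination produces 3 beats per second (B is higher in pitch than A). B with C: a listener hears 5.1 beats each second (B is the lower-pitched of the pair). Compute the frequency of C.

257.2 Hz

B is above A, so f_B = 249.1 + 3 = 252.1 Hz.
C is above B, so f_C = 252.1 + 5.1 = 257.2 Hz.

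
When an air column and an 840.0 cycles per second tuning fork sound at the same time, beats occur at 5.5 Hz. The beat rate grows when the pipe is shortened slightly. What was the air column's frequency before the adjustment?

|f − 840.0| = 5.5, so the air column was at either 834.5 Hz or 845.5 Hz.
A shorter pipe has a higher fundamental; the adjustment raises the air column's frequency.
The beat rate rose, so the adjustment moved the air column further from 840.0 Hz — it was already above the reference.

845.5 Hz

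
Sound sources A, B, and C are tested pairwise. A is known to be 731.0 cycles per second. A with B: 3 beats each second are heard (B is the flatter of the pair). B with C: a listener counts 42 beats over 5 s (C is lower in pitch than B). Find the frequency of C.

719.6 Hz

B is below A, so f_B = 731.0 − 3 = 728 Hz.
B–C: Beat frequency = 42/5 = 8.4 Hz.
C is below B, so f_C = 728 − 8.4 = 719.6 Hz.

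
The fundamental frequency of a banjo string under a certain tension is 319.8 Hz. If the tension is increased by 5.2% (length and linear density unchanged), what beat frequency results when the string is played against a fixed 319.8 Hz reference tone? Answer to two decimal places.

For a string, f ∝ √T, so the new frequency is 319.8·√1.052 = 328.0094 Hz.
f_beat = |328.0094 − 319.8| = 8.21 Hz.

8.21 Hz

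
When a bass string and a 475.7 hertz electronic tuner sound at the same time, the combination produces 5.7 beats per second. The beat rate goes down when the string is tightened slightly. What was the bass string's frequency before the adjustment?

|f − 475.7| = 5.7, so the bass string was at either 470 Hz or 481.4 Hz.
Increasing tension raises a string's frequency; the adjustment raises the bass string's frequency.
The beat rate fell, so the adjustment moved the bass string toward 475.7 Hz — it must have started below the reference.

470 Hz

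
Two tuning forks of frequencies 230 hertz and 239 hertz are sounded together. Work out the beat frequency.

Beats arise from superposition of two nearby frequencies; the beat rate is |f₁ − f₂|.
|230 − 239| = 9 Hz.

9 Hz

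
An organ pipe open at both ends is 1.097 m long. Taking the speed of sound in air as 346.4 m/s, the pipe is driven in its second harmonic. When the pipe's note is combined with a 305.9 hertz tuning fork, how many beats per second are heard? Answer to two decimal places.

Open pipe: f_n = n·v/(2L) = 2·346.4/(2·1.097) = 315.7703 Hz.
f_beat = |315.7703 − 305.9| = 9.87 Hz.

9.87 Hz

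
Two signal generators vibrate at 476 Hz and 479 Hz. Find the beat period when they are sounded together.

f_beat = |476 − 479| = 3 Hz.
Beat period T = 1 / f_beat = 1 / 3 s.

0.333 s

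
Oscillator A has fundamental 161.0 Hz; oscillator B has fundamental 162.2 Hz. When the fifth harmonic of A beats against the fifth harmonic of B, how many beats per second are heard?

6.0 Hz

Fifth harmonic of the first: 5·161.0 = 805.0 Hz.
Fifth harmonic of the second: 5·162.2 = 811.0 Hz.
f_beat = |805.0 − 811.0| = 6.0 Hz.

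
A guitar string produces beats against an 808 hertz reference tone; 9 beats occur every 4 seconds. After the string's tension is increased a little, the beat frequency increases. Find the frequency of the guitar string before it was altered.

Beat frequency = 9/4 = 2.25 Hz.
|f − 808| = 2.25, so the guitar string was at either 805.75 Hz or 810.25 Hz.
Higher tension means higher frequency; the adjustment raises the guitar string's frequency.
The beat rate rose, so the adjustment moved the guitar string further from 808 Hz — it was already above the reference.

810.25 Hz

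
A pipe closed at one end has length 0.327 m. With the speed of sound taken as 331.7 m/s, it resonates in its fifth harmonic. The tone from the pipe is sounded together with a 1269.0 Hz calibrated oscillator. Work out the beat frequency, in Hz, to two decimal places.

Closed pipe (odd harmonics): f_n = n·v/(4L) = 5·331.7/(4·0.327) = 1267.9664 Hz.
f_beat = |1267.9664 − 1269.0| = 1.03 Hz.

1.03 Hz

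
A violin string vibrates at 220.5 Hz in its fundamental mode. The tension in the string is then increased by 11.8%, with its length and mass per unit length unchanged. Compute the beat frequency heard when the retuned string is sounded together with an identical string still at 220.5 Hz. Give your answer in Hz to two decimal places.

For a string, f ∝ √T, so the new frequency is 220.5·√1.118 = 233.1468 Hz.
f_beat = |233.1468 − 220.5| = 12.65 Hz.

12.65 Hz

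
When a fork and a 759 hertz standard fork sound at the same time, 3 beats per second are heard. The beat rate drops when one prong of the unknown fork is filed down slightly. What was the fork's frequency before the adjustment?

|f − 759| = 3, so the fork was at either 756 Hz or 762 Hz.
Filing a prong removes mass and raises the fork's frequency; the adjustment raises the fork's frequency.
The beat rate fell, so the adjustment moved the fork toward 759 Hz — it must have started below the reference.

756 Hz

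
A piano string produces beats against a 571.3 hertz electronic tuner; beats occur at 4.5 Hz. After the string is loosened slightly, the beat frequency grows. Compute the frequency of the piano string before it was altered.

|f − 571.3| = 4.5, so the piano string was at either 566.8 Hz or 575.8 Hz.
Reducing tension lowers a string's frequency; the adjustment lowers the piano string's frequency.
The beat rate rose, so the adjustment moved the piano string further from 571.3 Hz — it was already below the reference.

566.8 Hz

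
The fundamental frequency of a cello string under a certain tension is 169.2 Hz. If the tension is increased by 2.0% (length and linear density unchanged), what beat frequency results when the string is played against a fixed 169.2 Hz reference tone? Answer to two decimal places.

For a string, f ∝ √T, so the new frequency is 169.2·√1.020 = 170.8836 Hz.
f_beat = |170.8836 − 169.2| = 1.68 Hz.

1.68 Hz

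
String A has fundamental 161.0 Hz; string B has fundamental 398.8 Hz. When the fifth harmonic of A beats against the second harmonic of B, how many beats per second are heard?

7.4 Hz

Fifth harmonic of the first: 5·161.0 = 805.0 Hz.
Second harmonic of the second: 2·398.8 = 797.6 Hz.
f_beat = |805.0 − 797.6| = 7.4 Hz.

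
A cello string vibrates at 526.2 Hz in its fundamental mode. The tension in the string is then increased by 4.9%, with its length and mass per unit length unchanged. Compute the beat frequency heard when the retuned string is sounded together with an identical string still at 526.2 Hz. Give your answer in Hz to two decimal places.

For a string, f ∝ √T, so the new frequency is 526.2·√1.049 = 538.9377 Hz.
f_beat = |538.9377 − 526.2| = 12.74 Hz.

12.74 Hz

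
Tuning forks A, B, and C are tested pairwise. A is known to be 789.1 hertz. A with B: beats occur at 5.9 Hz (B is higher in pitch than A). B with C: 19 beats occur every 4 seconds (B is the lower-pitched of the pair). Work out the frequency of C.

B is above A, so f_B = 789.1 + 5.9 = 795 Hz.
B–C: Beat frequency = 19/4 = 4.75 Hz.
C is above B, so f_C = 795 + 4.75 = 799.75 Hz.

799.75 Hz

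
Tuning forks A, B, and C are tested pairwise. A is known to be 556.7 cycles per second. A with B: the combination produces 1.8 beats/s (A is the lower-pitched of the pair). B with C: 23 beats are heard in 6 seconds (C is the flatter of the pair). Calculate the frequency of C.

554.6667 Hz

B is above A, so f_B = 556.7 + 1.8 = 558.5 Hz.
B–C: Beat frequency = 23/6 = 3.8333 Hz.
C is below B, so f_C = 558.5 − 3.8333 = 554.6667 Hz.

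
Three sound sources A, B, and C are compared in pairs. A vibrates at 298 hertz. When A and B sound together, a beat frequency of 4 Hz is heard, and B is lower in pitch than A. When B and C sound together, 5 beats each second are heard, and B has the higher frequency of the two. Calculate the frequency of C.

289 Hz

B is below A, so f_B = 298 − 4 = 294 Hz.
C is below B, so f_C = 294 − 5 = 289 Hz.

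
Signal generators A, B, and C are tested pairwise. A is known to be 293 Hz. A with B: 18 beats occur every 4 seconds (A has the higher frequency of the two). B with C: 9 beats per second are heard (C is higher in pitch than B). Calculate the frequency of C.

297.5 Hz

A–B: Beat frequency = 18/4 = 4.5 Hz.
B is below A, so f_B = 293 − 4.5 = 288.5 Hz.
C is above B, so f_C = 288.5 + 9 = 297.5 Hz.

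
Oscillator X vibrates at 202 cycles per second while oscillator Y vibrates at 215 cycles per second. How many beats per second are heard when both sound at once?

Beats arise from superposition of two nearby frequencies; the beat rate is |f₁ − f₂|.
|202 − 215| = 13 Hz.

13 Hz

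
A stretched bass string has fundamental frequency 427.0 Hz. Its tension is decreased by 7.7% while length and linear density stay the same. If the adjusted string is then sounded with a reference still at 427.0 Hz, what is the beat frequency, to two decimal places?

16.77 Hz

For a string, f ∝ √T, so the new frequency is 427.0·√0.923 = 410.2312 Hz.
f_beat = |410.2312 − 427.0| = 16.77 Hz.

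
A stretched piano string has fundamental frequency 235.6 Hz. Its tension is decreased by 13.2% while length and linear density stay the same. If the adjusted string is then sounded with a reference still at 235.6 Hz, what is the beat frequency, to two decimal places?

For a string, f ∝ √T, so the new frequency is 235.6·√0.868 = 219.5003 Hz.
f_beat = |219.5003 − 235.6| = 16.10 Hz.

16.10 Hz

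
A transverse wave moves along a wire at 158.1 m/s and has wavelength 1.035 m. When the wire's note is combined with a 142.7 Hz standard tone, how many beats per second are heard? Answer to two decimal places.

10.05 Hz

Source frequency f = v/λ = 158.1/1.035 = 152.7536 Hz.
f_beat = |152.7536 − 142.7| = 10.05 Hz.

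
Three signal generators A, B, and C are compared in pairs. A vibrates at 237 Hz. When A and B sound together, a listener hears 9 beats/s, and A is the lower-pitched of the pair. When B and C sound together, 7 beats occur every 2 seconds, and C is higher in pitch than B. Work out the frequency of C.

249.5 Hz

B is above A, so f_B = 237 + 9 = 246 Hz.
B–C: Beat frequency = 7/2 = 3.5 Hz.
C is above B, so f_C = 246 + 3.5 = 249.5 Hz.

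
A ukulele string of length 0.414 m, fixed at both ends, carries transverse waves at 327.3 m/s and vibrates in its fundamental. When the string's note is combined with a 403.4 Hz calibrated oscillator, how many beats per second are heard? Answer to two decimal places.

8.11 Hz

For a string fixed at both ends, f_n = n·v/(2L) = 1·327.3/(2·0.414) = 395.2899 Hz.
f_beat = |395.2899 − 403.4| = 8.11 Hz.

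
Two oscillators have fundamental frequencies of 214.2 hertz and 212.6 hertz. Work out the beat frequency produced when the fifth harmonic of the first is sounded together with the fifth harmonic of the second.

8.0 Hz

Fifth harmonic of the first: 5·214.2 = 1071.0 Hz.
Fifth harmonic of the second: 5·212.6 = 1063.0 Hz.
f_beat = |1071.0 − 1063.0| = 8.0 Hz.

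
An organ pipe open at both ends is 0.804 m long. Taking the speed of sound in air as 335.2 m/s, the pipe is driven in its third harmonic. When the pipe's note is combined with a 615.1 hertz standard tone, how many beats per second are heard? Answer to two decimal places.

Open pipe: f_n = n·v/(2L) = 3·335.2/(2·0.804) = 625.3731 Hz.
f_beat = |625.3731 − 615.1| = 10.27 Hz.

10.27 Hz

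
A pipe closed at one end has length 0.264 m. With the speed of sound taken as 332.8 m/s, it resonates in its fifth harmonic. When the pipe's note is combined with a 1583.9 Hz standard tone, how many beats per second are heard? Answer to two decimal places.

Closed pipe (odd harmonics): f_n = n·v/(4L) = 5·332.8/(4·0.264) = 1575.7576 Hz.
f_beat = |1575.7576 − 1583.9| = 8.14 Hz.

8.14 Hz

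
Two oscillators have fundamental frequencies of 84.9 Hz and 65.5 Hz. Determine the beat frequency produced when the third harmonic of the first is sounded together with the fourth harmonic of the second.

Third harmonic of the first: 3·84.9 = 254.7 Hz.
Fourth harmonic of the second: 4·65.5 = 262.0 Hz.
f_beat = |254.7 − 262.0| = 7.3 Hz.

7.3 Hz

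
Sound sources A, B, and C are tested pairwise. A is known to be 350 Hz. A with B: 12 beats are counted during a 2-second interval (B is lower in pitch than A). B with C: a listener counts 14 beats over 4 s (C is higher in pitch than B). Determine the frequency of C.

347.5 Hz

A–B: Beat frequency = 12/2 = 6 Hz.
B is below A, so f_B = 350 − 6 = 344 Hz.
B–C: Beat frequency = 14/4 = 3.5 Hz.
C is above B, so f_C = 344 + 3.5 = 347.5 Hz.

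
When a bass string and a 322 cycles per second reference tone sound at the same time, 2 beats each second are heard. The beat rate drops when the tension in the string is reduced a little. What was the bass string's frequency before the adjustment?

324 Hz

|f − 322| = 2, so the bass string was at either 320 Hz or 324 Hz.
Lower tension means lower frequency; the adjustment lowers the bass string's frequency.
The beat rate fell, so the adjustment moved the bass string toward 322 Hz — it must have started above the reference.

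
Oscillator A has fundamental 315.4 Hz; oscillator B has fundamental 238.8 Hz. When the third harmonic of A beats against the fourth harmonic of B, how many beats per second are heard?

9.0 Hz

Third harmonic of the first: 3·315.4 = 946.2 Hz.
Fourth harmonic of the second: 4·238.8 = 955.2 Hz.
f_beat = |946.2 − 955.2| = 9.0 Hz.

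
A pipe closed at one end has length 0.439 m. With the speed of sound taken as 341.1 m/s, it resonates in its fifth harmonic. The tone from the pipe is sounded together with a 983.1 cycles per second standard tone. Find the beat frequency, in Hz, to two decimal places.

Closed pipe (odd harmonics): f_n = n·v/(4L) = 5·341.1/(4·0.439) = 971.2415 Hz.
f_beat = |971.2415 − 983.1| = 11.86 Hz.

11.86 Hz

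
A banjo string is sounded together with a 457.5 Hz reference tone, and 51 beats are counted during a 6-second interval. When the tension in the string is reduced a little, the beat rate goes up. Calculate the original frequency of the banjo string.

449 Hz

Beat frequency = 51/6 = 8.5 Hz.
|f − 457.5| = 8.5, so the banjo string was at either 449 Hz or 466 Hz.
Lower tension means lower frequency; the adjustment lowers the banjo string's frequency.
The beat rate rose, so the adjustment moved the banjo string further from 457.5 Hz — it was already below the reference.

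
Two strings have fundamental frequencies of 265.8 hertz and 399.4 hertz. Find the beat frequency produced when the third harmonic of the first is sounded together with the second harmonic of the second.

Third harmonic of the first: 3·265.8 = 797.4 Hz.
Second harmonic of the second: 2·399.4 = 798.8 Hz.
f_beat = |797.4 − 798.8| = 1.4 Hz.

1.4 Hz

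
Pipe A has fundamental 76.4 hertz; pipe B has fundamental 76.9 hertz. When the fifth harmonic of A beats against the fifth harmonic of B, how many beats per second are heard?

2.5 Hz

Fifth harmonic of the first: 5·76.4 = 382.0 Hz.
Fifth harmonic of the second: 5·76.9 = 384.5 Hz.
f_beat = |382.0 − 384.5| = 2.5 Hz.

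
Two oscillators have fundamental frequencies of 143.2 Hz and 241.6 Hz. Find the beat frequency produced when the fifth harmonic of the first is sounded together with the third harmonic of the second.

8.8 Hz

Fifth harmonic of the first: 5·143.2 = 716.0 Hz.
Third harmonic of the second: 3·241.6 = 724.8 Hz.
f_beat = |716.0 − 724.8| = 8.8 Hz.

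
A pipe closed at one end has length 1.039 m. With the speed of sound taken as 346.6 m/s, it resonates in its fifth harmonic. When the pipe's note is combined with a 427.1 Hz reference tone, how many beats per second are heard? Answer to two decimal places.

10.11 Hz

Closed pipe (odd harmonics): f_n = n·v/(4L) = 5·346.6/(4·1.039) = 416.9875 Hz.
f_beat = |416.9875 − 427.1| = 10.11 Hz.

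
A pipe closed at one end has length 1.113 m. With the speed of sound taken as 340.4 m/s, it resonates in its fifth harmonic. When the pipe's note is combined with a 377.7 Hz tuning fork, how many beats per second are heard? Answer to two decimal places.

Closed pipe (odd harmonics): f_n = n·v/(4L) = 5·340.4/(4·1.113) = 382.3001 Hz.
f_beat = |382.3001 − 377.7| = 4.60 Hz.

4.60 Hz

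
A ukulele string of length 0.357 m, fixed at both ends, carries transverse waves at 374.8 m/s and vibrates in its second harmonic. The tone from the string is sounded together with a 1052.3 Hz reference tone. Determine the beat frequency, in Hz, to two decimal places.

2.44 Hz

For a string fixed at both ends, f_n = n·v/(2L) = 2·374.8/(2·0.357) = 1049.8599 Hz.
f_beat = |1049.8599 − 1052.3| = 2.44 Hz.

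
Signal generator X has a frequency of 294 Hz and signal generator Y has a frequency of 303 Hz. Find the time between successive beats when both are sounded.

f_beat = |294 − 303| = 9 Hz.
Beat period T = 1 / f_beat = 1 / 9 s.

0.111 s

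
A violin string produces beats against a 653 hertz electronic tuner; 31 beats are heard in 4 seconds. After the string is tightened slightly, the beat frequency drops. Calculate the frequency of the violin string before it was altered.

645.25 Hz

Beat frequency = 31/4 = 7.75 Hz.
|f − 653| = 7.75, so the violin string was at either 645.25 Hz or 660.75 Hz.
Increasing tension raises a string's frequency; the adjustment raises the violin string's frequency.
The beat rate fell, so the adjustment moved the violin string toward 653 Hz — it must have started below the reference.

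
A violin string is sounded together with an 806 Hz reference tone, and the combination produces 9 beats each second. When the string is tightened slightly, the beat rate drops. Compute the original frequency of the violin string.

797 Hz

|f − 806| = 9, so the violin string was at either 797 Hz or 815 Hz.
Increasing tension raises a string's frequency; the adjustment raises the violin string's frequency.
The beat rate fell, so the adjustment moved the violin string toward 806 Hz — it must have started below the reference.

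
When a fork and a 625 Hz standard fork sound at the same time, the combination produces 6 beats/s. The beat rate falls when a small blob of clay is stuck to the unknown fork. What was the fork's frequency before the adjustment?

|f − 625| = 6, so the fork was at either 619 Hz or 631 Hz.
Adding mass to a fork lowers its frequency; the adjustment lowers the fork's frequency.
The beat rate fell, so the adjustment moved the fork toward 625 Hz — it must have started above the reference.

631 Hz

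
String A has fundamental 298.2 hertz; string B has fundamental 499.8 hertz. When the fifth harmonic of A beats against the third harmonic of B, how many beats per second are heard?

8.4 Hz

Fifth harmonic of the first: 5·298.2 = 1491.0 Hz.
Third harmonic of the second: 3·499.8 = 1499.4 Hz.
f_beat = |1491.0 − 1499.4| = 8.4 Hz.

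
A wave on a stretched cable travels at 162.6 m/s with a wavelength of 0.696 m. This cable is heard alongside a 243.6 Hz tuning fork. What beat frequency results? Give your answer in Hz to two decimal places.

Source frequency f = v/λ = 162.6/0.696 = 233.6207 Hz.
f_beat = |233.6207 − 243.6| = 9.98 Hz.

9.98 Hz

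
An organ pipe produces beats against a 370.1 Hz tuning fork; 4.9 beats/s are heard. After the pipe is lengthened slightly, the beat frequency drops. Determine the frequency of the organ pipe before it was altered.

|f − 370.1| = 4.9, so the organ pipe was at either 365.2 Hz or 375 Hz.
A longer pipe has a lower fundamental; the adjustment lowers the organ pipe's frequency.
The beat rate fell, so the adjustment moved the organ pipe toward 370.1 Hz — it must have started above the reference.

375 Hz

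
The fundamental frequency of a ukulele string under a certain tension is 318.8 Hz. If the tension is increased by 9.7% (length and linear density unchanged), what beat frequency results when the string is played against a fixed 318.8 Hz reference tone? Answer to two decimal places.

15.10 Hz

For a string, f ∝ √T, so the new frequency is 318.8·√1.097 = 333.9040 Hz.
f_beat = |333.9040 − 318.8| = 15.10 Hz.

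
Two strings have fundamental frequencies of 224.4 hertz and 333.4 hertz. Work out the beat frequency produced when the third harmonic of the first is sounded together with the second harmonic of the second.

Third harmonic of the first: 3·224.4 = 673.2 Hz.
Second harmonic of the second: 2·333.4 = 666.8 Hz.
f_beat = |673.2 − 666.8| = 6.4 Hz.

6.4 Hz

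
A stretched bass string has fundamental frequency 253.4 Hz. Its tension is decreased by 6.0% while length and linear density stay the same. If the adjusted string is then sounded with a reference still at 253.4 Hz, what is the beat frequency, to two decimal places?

7.72 Hz

For a string, f ∝ √T, so the new frequency is 253.4·√0.940 = 245.6804 Hz.
f_beat = |245.6804 − 253.4| = 7.72 Hz.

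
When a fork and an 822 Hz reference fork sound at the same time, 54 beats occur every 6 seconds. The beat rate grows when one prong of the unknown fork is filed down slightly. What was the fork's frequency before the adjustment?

Beat frequency = 54/6 = 9 Hz.
|f − 822| = 9, so the fork was at either 813 Hz or 831 Hz.
Filing a prong removes mass and raises the fork's frequency; the adjustment raises the fork's frequency.
The beat rate rose, so the adjustment moved the fork further from 822 Hz — it was already above the reference.

831 Hz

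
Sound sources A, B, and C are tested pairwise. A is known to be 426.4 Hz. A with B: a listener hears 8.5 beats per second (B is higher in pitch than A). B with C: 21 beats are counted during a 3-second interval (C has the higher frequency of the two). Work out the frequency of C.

441.9 Hz

B is above A, so f_B = 426.4 + 8.5 = 434.9 Hz.
B–C: Beat frequency = 21/3 = 7 Hz.
C is above B, so f_C = 434.9 + 7 = 441.9 Hz.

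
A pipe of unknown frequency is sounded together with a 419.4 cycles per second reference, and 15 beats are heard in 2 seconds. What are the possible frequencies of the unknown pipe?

411.9 Hz or 426.9 Hz

Beat frequency = 15/2 = 7.5 Hz.
|f − 419.4| = 7.5, so f = 419.4 ± 7.5.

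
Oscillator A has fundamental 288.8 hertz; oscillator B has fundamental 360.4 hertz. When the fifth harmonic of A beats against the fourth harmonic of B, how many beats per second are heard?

Fifth harmonic of the first: 5·288.8 = 1444.0 Hz.
Fourth harmonic of the second: 4·360.4 = 1441.6 Hz.
f_beat = |1444.0 − 1441.6| = 2.4 Hz.

2.4 Hz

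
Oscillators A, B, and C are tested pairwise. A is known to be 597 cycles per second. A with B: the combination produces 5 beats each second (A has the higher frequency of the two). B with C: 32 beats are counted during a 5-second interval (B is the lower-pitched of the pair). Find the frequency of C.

B is below A, so f_B = 597 − 5 = 592 Hz.
B–C: Beat frequency = 32/5 = 6.4 Hz.
C is above B, so f_C = 592 + 6.4 = 598.4 Hz.

598.4 Hz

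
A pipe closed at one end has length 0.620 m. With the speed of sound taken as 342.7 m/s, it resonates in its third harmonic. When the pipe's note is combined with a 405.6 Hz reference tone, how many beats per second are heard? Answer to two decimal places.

8.96 Hz

Closed pipe (odd harmonics): f_n = n·v/(4L) = 3·342.7/(4·0.620) = 414.5565 Hz.
f_beat = |414.5565 − 405.6| = 8.96 Hz.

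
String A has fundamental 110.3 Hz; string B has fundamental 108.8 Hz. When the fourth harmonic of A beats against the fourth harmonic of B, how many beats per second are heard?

6.0 Hz

Fourth harmonic of the first: 4·110.3 = 441.2 Hz.
Fourth harmonic of the second: 4·108.8 = 435.2 Hz.
f_beat = |441.2 − 435.2| = 6.0 Hz.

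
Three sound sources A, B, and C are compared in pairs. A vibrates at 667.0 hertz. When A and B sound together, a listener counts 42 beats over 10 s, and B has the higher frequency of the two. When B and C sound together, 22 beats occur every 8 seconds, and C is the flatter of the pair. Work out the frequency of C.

A–B: Beat frequency = 42/10 = 4.2 Hz.
B is above A, so f_B = 667.0 + 4.2 = 671.2 Hz.
B–C: Beat frequency = 22/8 = 2.75 Hz.
C is below B, so f_C = 671.2 − 2.75 = 668.45 Hz.

668.45 Hz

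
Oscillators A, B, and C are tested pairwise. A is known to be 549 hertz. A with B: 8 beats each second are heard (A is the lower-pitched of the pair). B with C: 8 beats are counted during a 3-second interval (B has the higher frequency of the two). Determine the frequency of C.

554.3333 Hz

B is above A, so f_B = 549 + 8 = 557 Hz.
B–C: Beat frequency = 8/3 = 2.6667 Hz.
C is below B, so f_C = 557 − 2.6667 = 554.3333 Hz.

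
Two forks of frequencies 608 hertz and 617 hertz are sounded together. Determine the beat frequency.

9 Hz

f_beat = |f₁ − f₂|.
|608 − 617| = 9 Hz.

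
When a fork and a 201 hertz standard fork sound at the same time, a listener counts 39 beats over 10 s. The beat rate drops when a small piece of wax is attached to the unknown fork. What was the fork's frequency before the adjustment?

Beat frequency = 39/10 = 3.9 Hz.
|f − 201| = 3.9, so the fork was at either 197.1 Hz or 204.9 Hz.
Loading a fork with wax lowers its frequency; the adjustment lowers the fork's frequency.
The beat rate fell, so the adjustment moved the fork toward 201 Hz — it must have started above the reference.

204.9 Hz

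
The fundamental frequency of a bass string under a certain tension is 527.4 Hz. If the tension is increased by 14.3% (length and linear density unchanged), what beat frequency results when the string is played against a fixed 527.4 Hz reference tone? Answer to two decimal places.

For a string, f ∝ √T, so the new frequency is 527.4·√1.143 = 563.8496 Hz.
f_beat = |563.8496 − 527.4| = 36.45 Hz.

36.45 Hz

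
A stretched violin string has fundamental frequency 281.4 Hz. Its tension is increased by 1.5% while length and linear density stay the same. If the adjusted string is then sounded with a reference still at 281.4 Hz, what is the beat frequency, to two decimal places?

For a string, f ∝ √T, so the new frequency is 281.4·√1.015 = 283.5026 Hz.
f_beat = |283.5026 − 281.4| = 2.10 Hz.

2.10 Hz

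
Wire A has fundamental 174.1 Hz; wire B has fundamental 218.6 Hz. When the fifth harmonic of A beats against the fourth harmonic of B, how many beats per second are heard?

3.9 Hz

Fifth harmonic of the first: 5·174.1 = 870.5 Hz.
Fourth harmonic of the second: 4·218.6 = 874.4 Hz.
f_beat = |870.5 − 874.4| = 3.9 Hz.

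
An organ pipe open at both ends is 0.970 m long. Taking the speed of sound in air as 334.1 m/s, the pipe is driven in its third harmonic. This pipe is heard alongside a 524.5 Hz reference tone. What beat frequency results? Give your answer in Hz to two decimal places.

Open pipe: f_n = n·v/(2L) = 3·334.1/(2·0.970) = 516.6495 Hz.
f_beat = |516.6495 − 524.5| = 7.85 Hz.

7.85 Hz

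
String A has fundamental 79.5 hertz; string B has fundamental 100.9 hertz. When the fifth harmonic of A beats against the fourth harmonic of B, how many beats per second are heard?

Fifth harmonic of the first: 5·79.5 = 397.5 Hz.
Fourth harmonic of the second: 4·100.9 = 403.6 Hz.
f_beat = |397.5 − 403.6| = 6.1 Hz.

6.1 Hz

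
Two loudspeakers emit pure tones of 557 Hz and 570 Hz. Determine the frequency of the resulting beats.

13 Hz

Beats arise from superposition of two nearby frequencies; the beat rate is |f₁ − f₂|.
|557 − 570| = 13 Hz.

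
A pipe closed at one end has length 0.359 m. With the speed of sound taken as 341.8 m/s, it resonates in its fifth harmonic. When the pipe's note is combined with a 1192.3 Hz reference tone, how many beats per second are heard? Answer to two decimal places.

2.19 Hz

Closed pipe (odd harmonics): f_n = n·v/(4L) = 5·341.8/(4·0.359) = 1190.1114 Hz.
f_beat = |1190.1114 − 1192.3| = 2.19 Hz.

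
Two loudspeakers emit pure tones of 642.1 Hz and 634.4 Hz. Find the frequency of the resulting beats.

7.7 Hz

Beats arise from superposition of two nearby frequencies; the beat rate is |f₁ − f₂|.
|642.1 − 634.4| = 7.7 Hz.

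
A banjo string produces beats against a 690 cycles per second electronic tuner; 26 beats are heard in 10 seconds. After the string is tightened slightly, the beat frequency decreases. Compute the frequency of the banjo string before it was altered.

Beat frequency = 26/10 = 2.6 Hz.
|f − 690| = 2.6, so the banjo string was at either 687.4 Hz or 692.6 Hz.
Increasing tension raises a string's frequency; the adjustment raises the banjo string's frequency.
The beat rate fell, so the adjustment moved the banjo string toward 690 Hz — it must have started below the reference.

687.4 Hz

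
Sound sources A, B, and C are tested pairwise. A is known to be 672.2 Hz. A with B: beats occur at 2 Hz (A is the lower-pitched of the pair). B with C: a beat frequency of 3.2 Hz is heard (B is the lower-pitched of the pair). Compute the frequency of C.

677.4 Hz

B is above A, so f_B = 672.2 + 2 = 674.2 Hz.
C is above B, so f_C = 674.2 + 3.2 = 677.4 Hz.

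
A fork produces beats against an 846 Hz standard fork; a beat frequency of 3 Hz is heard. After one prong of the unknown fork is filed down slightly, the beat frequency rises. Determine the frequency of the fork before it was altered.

849 Hz

|f − 846| = 3, so the fork was at either 843 Hz or 849 Hz.
Filing a prong removes mass and raises the fork's frequency; the adjustment raises the fork's frequency.
The beat rate rose, so the adjustment moved the fork further from 846 Hz — it was already above the reference.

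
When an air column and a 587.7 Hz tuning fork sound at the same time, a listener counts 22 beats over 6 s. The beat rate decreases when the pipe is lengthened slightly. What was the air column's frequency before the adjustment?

Beat frequency = 22/6 = 3.6667 Hz.
|f − 587.7| = 3.6667, so the air column was at either 584.0333 Hz or 591.3667 Hz.
A longer pipe has a lower fundamental; the adjustment lowers the air column's frequency.
The beat rate fell, so the adjustment moved the air column toward 587.7 Hz — it must have started above the reference.

591.3667 Hz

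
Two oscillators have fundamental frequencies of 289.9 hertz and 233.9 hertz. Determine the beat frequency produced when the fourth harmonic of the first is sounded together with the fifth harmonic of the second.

Fourth harmonic of the first: 4·289.9 = 1159.6 Hz.
Fifth harmonic of the second: 5·233.9 = 1169.5 Hz.
f_beat = |1159.6 − 1169.5| = 9.9 Hz.

9.9 Hz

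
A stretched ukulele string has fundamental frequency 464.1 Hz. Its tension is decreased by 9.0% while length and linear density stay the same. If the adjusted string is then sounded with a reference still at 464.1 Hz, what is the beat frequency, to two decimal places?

For a string, f ∝ √T, so the new frequency is 464.1·√0.910 = 442.7232 Hz.
f_beat = |442.7232 − 464.1| = 21.38 Hz.

21.38 Hz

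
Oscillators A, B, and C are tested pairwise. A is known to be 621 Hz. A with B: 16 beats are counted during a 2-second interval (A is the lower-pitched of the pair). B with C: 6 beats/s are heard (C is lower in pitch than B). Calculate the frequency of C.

A–B: Beat frequency = 16/2 = 8 Hz.
B is above A, so f_B = 621 + 8 = 629 Hz.
C is below B, so f_C = 629 − 6 = 623 Hz.

623 Hz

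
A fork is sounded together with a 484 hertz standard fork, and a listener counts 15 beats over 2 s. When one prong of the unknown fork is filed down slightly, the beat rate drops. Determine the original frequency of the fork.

476.5 Hz

Beat frequency = 15/2 = 7.5 Hz.
|f − 484| = 7.5, so the fork was at either 476.5 Hz or 491.5 Hz.
Filing a prong removes mass and raises the fork's frequency; the adjustment raises the fork's frequency.
The beat rate fell, so the adjustment moved the fork toward 484 Hz — it must have started below the reference.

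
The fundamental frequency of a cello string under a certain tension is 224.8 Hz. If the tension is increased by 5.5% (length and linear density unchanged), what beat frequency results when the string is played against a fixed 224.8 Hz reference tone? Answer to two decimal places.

6.10 Hz

For a string, f ∝ √T, so the new frequency is 224.8·√1.055 = 230.8993 Hz.
f_beat = |230.8993 − 224.8| = 6.10 Hz.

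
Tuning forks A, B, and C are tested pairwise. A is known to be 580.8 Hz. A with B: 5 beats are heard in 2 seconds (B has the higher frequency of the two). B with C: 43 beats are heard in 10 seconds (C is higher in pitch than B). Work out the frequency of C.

A–B: Beat frequency = 5/2 = 2.5 Hz.
B is above A, so f_B = 580.8 + 2.5 = 583.3 Hz.
B–C: Beat frequency = 43/10 = 4.3 Hz.
C is above B, so f_C = 583.3 + 4.3 = 587.6 Hz.

587.6 Hz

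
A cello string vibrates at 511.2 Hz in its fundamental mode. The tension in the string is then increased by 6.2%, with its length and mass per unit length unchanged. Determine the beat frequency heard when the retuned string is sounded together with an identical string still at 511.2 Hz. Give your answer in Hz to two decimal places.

15.61 Hz

For a string, f ∝ √T, so the new frequency is 511.2·√1.062 = 526.8089 Hz.
f_beat = |526.8089 − 511.2| = 15.61 Hz.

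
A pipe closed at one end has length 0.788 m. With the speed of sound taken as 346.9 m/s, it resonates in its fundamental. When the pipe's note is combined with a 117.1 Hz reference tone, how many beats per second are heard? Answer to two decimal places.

7.04 Hz

Closed pipe (odd harmonics): f_n = n·v/(4L) = 1·346.9/(4·0.788) = 110.0571 Hz.
f_beat = |110.0571 − 117.1| = 7.04 Hz.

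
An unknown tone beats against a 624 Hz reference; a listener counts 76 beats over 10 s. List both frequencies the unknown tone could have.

Beat frequency = 76/10 = 7.6 Hz.
|f − 624| = 7.6, so f = 624 ± 7.6.

616.4 Hz or 631.6 Hz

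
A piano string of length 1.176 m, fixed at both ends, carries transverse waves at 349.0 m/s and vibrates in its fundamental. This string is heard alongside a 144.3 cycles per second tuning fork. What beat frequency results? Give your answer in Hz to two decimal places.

4.08 Hz

For a string fixed at both ends, f_n = n·v/(2L) = 1·349.0/(2·1.176) = 148.3844 Hz.
f_beat = |148.3844 − 144.3| = 4.08 Hz.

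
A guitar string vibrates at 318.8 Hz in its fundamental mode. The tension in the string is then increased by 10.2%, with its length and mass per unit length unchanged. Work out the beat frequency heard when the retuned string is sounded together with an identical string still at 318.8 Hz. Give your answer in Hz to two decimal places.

For a string, f ∝ √T, so the new frequency is 318.8·√1.102 = 334.6641 Hz.
f_beat = |334.6641 − 318.8| = 15.86 Hz.

15.86 Hz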